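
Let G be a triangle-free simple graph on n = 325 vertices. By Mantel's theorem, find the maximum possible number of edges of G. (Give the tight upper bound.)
ex(325, K_3) = ⌊325^2/4⌋ = 26406

Mantel (1907): a triangle-free graph on n vertices has at most ⌊n^2/4⌋ edges, with equality for the complete bipartite graph K_{⌊n/2⌋, ⌈n/2⌉}. For n = 325: ⌊325^2/4⌋ = ⌊105625/4⌋ = 26406. The extremal graph is K_{162, 163}, which has 162·163 = 26406 edges.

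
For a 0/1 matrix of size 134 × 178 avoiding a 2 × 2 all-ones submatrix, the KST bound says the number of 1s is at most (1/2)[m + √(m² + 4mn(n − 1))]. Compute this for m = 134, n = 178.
z(134, 178; 2, 2) ≤ (1/2)[134 + √(134² + 4·134·178·177)] = (1/2)[134 + √16905172] = 2122.795

Kővári–Sós–Turán: let r_1, ..., r_134 be the row sums and z = Σ r_i the total number of 1s. Each pair of columns can share at most one row with both entries 1 (else a 2×2 all-ones block appears), so Σ_i C(r_i, 2) ≤ C(178, 2) = 15753. By convexity Σ_i C(r_i, 2) ≥ 134·C(z/134, 2) = z(z − 134)/(2·134), giving z² − 134z − 134·178·177 ≤ 0 and hence z ≤ (1/2)[134 + √(17956 + 4·4221804)] = (1/2)[134 + √16905172] ≈ (1/2)(134 + 4111.59) = 2122.795.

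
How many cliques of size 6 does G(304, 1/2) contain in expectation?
E[# K_6] = C(304, 6) · (1/2)^C(6, 2) = 1043156809240 / 2^15 = 130394601155/4096 ≈ 31834619.422607

For each 6-subset S of vertices (there are C(304, 6) = 1043156809240 such S), let X_S = 1 if S induces a K_6 (all C(6, 2) = 15 edges present). Then P(X_S = 1) = (1/2)^15 = 1/32768. By linearity of expectation, E[# K_6] = C(304, 6) · (1/2)^15 = 1043156809240 / 32768 = 130394601155/4096 ≈ 31834619.422607.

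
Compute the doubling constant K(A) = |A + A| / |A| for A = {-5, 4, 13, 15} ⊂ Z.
K = |A + A| / |A| = 9/4

Enumerate A + A = {a + b : a, b ∈ A}. With |A| = 4, there are |A|^2 = 16 ordered sum pairs; collecting distinct values, A + A = {-10, -1, 8, 10, 17, 19, 26, 28, 30}, so |A + A| = 9. Thus K = 9/4. For comparison, the minimum possible |A + A| over all 4-element sets is 2·4 − 1 = 7 (so min K = 7/4), attained only by arithmetic progressions.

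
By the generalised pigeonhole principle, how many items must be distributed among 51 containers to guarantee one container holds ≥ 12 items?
n = (12 − 1)·51 + 1 = 562

By the generalised pigeonhole principle, to guarantee some box contains ≥ r objects we need more than (r − 1) · k objects total. Threshold: n = (r − 1) · k + 1. With r = 12 and k = 51: n = 11 · 51 + 1 = 561 + 1 = 562. For n = 561 = 11 · 51, we can put exactly 11 objects in every box, avoiding 12 in any single one — so 562 is tight.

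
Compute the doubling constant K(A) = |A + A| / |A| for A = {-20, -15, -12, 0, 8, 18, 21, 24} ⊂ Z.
K = |A + A| / |A| = 32/8 = 4

Enumerate A + A = {a + b : a, b ∈ A}. With |A| = 8, there are |A|^2 = 64 ordered sum pairs; collecting distinct values, A + A = {-40, -35, -32, -30, -27, -24, -20, -15, -12, -7, -4, -2, 0, 1, 3, 4, 6, 8, 9, 12, 16, 18, 21, 24, 26, 29, 32, 36, 39, 42, 45, 48}, so |A + A| = 32. Thus K = 32/8 = 4. For comparison, the minimum possible |A + A| over all 8-element sets is 2·8 − 1 = 15 (so min K = 15/8), attained only by arithmetic progressions.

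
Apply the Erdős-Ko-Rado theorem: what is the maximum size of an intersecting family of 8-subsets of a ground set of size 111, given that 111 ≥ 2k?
max |F| = C(110, 7) = 31821795720

The Erdős-Ko-Rado theorem states: for n ≥ 2k, an intersecting family of k-subsets of an n-element set has size at most C(n − 1, k − 1), with equality for 'star' families {A ⊆ [n] : |A| = k, i ∈ A} (fix an element i). For n = 111, k = 8: C(110, 7) = 31821795720.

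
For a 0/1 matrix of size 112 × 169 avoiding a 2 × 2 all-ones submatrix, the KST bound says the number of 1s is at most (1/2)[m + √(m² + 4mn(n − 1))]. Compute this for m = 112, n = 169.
z(112, 169; 2, 2) ≤ (1/2)[112 + √(112² + 4·112·169·168)] = (1/2)[112 + √12732160] = 1840.1076

Kővári–Sós–Turán: let r_1, ..., r_112 be the row sums and z = Σ r_i the total number of 1s. Each pair of columns can share at most one row with both entries 1 (else a 2×2 all-ones block appears), so Σ_i C(r_i, 2) ≤ C(169, 2) = 14196. By convexity Σ_i C(r_i, 2) ≥ 112·C(z/112, 2) = z(z − 112)/(2·112), giving z² − 112z − 112·169·168 ≤ 0 and hence z ≤ (1/2)[112 + √(12544 + 4·3179904)] = (1/2)[112 + √12732160] ≈ (1/2)(112 + 3568.2152) = 1840.1076.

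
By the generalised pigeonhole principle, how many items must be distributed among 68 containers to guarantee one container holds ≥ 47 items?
n = (47 − 1)·68 + 1 = 3129

By the generalised pigeonhole principle, to guarantee some box contains ≥ r objects we need more than (r − 1) · k objects total. Threshold: n = (r − 1) · k + 1. With r = 47 and k = 68: n = 46 · 68 + 1 = 3128 + 1 = 3129. For n = 3128 = 46 · 68, we can put exactly 46 objects in every box, avoiding 47 in any single one — so 3129 is tight.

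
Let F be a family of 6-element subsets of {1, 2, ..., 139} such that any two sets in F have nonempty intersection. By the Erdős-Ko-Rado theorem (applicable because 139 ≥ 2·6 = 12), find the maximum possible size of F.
max |F| = C(138, 5) = 387610812

Erdős-Ko-Rado (1961): when n ≥ 2k, max |F| = C(n−1, k−1). The bound is attained by the star {A : i ∈ A} for any fixed i ∈ [n]. Here C(139−1, 6−1) = C(138, 5) = 387610812.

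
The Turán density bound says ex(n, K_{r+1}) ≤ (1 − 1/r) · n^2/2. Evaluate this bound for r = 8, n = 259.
Turán density bound = (7/8) · 259^2/2 = 469567/16 ≈ 29347.9375

Turán's theorem: ex(n, K_{r+1}) is achieved by the complete r-partite Turán graph T(n, r) with parts as balanced as possible, and is at most (1 − 1/r) · n^2/2. For r = 8, n = 259: the density bound is (7/8) · 67081/2 = 469567/16 ≈ 29347.9375. The integer-valued extremum is e(T(259, 8)) = 29347, which is strictly less than the density bound 469567/16 since 8 ∤ 259 (the parts of T(259, 8) cannot all be equal).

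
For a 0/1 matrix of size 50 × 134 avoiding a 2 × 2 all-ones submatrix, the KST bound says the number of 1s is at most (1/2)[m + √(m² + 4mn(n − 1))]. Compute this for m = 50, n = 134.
z(50, 134; 2, 2) ≤ (1/2)[50 + √(50² + 4·50·134·133)] = (1/2)[50 + √3566900] = 969.3119

Kővári–Sós–Turán: let r_1, ..., r_50 be the row sums and z = Σ r_i the total number of 1s. Each pair of columns can share at most one row with both entries 1 (else a 2×2 all-ones block appears), so Σ_i C(r_i, 2) ≤ C(134, 2) = 8911. By convexity Σ_i C(r_i, 2) ≥ 50·C(z/50, 2) = z(z − 50)/(2·50), giving z² − 50z − 50·134·133 ≤ 0 and hence z ≤ (1/2)[50 + √(2500 + 4·891100)] = (1/2)[50 + √3566900] ≈ (1/2)(50 + 1888.6238) = 969.3119.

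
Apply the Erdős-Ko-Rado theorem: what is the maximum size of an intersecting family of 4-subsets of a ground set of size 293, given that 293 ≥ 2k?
max |F| = C(292, 3) = 4106980

The Erdős-Ko-Rado theorem states: for n ≥ 2k, an intersecting family of k-subsets of an n-element set has size at most C(n − 1, k − 1), with equality for 'star' families {A ⊆ [n] : |A| = k, i ∈ A} (fix an element i). For n = 293, k = 4: C(292, 3) = 4106980.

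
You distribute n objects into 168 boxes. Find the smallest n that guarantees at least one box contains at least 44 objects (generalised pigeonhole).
n = (44 − 1)·168 + 1 = 7225

By the generalised pigeonhole principle, to guarantee some box contains ≥ r objects we need more than (r − 1) · k objects total. Threshold: n = (r − 1) · k + 1. With r = 44 and k = 168: n = 43 · 168 + 1 = 7224 + 1 = 7225. For n = 7224 = 43 · 168, we can put exactly 43 objects in every box, avoiding 44 in any single one — so 7225 is tight.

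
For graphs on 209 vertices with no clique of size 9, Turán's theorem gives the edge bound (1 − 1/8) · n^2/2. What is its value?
Turán density bound = (7/8) · 209^2/2 = 305767/16 ≈ 19110.4375

Turán's theorem: ex(n, K_{r+1}) is achieved by the complete r-partite Turán graph T(n, r) with parts as balanced as possible, and is at most (1 − 1/r) · n^2/2. For r = 8, n = 209: the density bound is (7/8) · 43681/2 = 305767/16 ≈ 19110.4375. The integer-valued extremum is e(T(209, 8)) = 19110, which is strictly less than the density bound 305767/16 since 8 ∤ 209 (the parts of T(209, 8) cannot all be equal).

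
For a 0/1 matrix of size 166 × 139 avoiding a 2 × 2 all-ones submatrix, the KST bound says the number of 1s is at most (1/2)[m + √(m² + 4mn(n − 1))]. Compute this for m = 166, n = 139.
z(166, 139; 2, 2) ≤ (1/2)[166 + √(166² + 4·166·139·138)] = (1/2)[166 + √12764404] = 1869.3653

Kővári–Sós–Turán: let r_1, ..., r_166 be the row sums and z = Σ r_i the total number of 1s. Each pair of columns can share at most one row with both entries 1 (else a 2×2 all-ones block appears), so Σ_i C(r_i, 2) ≤ C(139, 2) = 9591. By convexity Σ_i C(r_i, 2) ≥ 166·C(z/166, 2) = z(z − 166)/(2·166), giving z² − 166z − 166·139·138 ≤ 0 and hence z ≤ (1/2)[166 + √(27556 + 4·3184212)] = (1/2)[166 + √12764404] ≈ (1/2)(166 + 3572.7306) = 1869.3653.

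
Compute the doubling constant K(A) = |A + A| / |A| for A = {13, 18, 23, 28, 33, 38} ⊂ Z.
K = |A + A| / |A| = 11/6

Enumerate A + A = {a + b : a, b ∈ A}. With |A| = 6, there are |A|^2 = 36 ordered sum pairs; collecting distinct values, A + A = {26, 31, 36, 41, 46, 51, 56, 61, 66, 71, 76}, so |A + A| = 11. Thus K = 11/6. Here |A + A| = 2|A| − 1 = 11, the minimum possible — so K = 11/6 is minimal, which holds iff A is an arithmetic progression.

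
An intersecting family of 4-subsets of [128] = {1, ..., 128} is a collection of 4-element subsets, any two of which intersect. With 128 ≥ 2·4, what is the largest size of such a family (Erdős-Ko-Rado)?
max |F| = C(127, 3) = 333375

The Erdős-Ko-Rado theorem states: for n ≥ 2k, an intersecting family of k-subsets of an n-element set has size at most C(n − 1, k − 1), with equality for 'star' families {A ⊆ [n] : |A| = k, i ∈ A} (fix an element i). For n = 128, k = 4: C(127, 3) = 333375.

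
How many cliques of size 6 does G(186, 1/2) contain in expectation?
E[# K_6] = C(186, 6) · (1/2)^C(6, 2) = 53011617022 / 2^15 = 26505808511/16384 ≈ 1617786.164001

For each 6-subset S of vertices (there are C(186, 6) = 53011617022 such S), let X_S = 1 if S induces a K_6 (all C(6, 2) = 15 edges present). Then P(X_S = 1) = (1/2)^15 = 1/32768. By linearity of expectation, E[# K_6] = C(186, 6) · (1/2)^15 = 53011617022 / 32768 = 26505808511/16384 ≈ 1617786.164001.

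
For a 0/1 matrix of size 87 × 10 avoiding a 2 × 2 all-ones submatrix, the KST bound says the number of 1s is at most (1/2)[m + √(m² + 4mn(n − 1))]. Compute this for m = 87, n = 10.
z(87, 10; 2, 2) ≤ (1/2)[87 + √(87² + 4·87·10·9)] = (1/2)[87 + √38889] = 142.1015

Kővári–Sós–Turán: let r_1, ..., r_87 be the row sums and z = Σ r_i the total number of 1s. Each pair of columns can share at most one row with both entries 1 (else a 2×2 all-ones block appears), so Σ_i C(r_i, 2) ≤ C(10, 2) = 45. By convexity Σ_i C(r_i, 2) ≥ 87·C(z/87, 2) = z(z − 87)/(2·87), giving z² − 87z − 87·10·9 ≤ 0 and hence z ≤ (1/2)[87 + √(7569 + 4·7830)] = (1/2)[87 + √38889] ≈ (1/2)(87 + 197.2029) = 142.1015.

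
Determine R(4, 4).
R(4, 4) = 18

Lower bound: an explicit 2-colouring of K_{17} (typically a Paley-type or other structured construction) avoids a red K_4 and a blue K_4, showing R(4, 4) > 17.
Upper bound: the Erdős–Szekeres recurrence R(r, t') ≤ R(r−1, t') + R(r, t'−1) yields R(4, 4) ≤ 18.
Hence R(4, 4) = 18.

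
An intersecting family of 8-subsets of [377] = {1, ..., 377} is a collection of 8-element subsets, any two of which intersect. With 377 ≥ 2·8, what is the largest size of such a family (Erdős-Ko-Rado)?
max |F| = C(376, 7) = 199290952927000

The Erdős-Ko-Rado theorem states: for n ≥ 2k, an intersecting family of k-subsets of an n-element set has size at most C(n − 1, k − 1), with equality for 'star' families {A ⊆ [n] : |A| = k, i ∈ A} (fix an element i). For n = 377, k = 8: C(376, 7) = 199290952927000.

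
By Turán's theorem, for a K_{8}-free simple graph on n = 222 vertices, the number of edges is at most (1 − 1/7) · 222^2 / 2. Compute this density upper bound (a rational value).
Turán density bound = (6/7) · 222^2/2 = 147852/7 ≈ 21121.7143

Turán's theorem: ex(n, K_{r+1}) is achieved by the complete r-partite Turán graph T(n, r) with parts as balanced as possible, and is at most (1 − 1/r) · n^2/2. For r = 7, n = 222: the density bound is (6/7) · 49284/2 = 147852/7 ≈ 21121.7143. The integer-valued extremum is e(T(222, 7)) = 21121, which is strictly less than the density bound 147852/7 since 7 ∤ 222 (the parts of T(222, 7) cannot all be equal).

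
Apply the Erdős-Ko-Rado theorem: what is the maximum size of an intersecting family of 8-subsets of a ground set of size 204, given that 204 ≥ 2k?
max |F| = C(203, 7) = 2538793728570

The Erdős-Ko-Rado theorem states: for n ≥ 2k, an intersecting family of k-subsets of an n-element set has size at most C(n − 1, k − 1), with equality for 'star' families {A ⊆ [n] : |A| = k, i ∈ A} (fix an element i). For n = 204, k = 8: C(203, 7) = 2538793728570.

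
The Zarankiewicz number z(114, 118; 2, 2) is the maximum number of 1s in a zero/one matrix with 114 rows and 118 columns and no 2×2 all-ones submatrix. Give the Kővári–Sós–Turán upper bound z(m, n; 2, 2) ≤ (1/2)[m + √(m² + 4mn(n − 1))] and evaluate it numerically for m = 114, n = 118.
z(114, 118; 2, 2) ≤ (1/2)[114 + √(114² + 4·114·118·117)] = (1/2)[114 + √6308532] = 1312.8396

Kővári–Sós–Turán: let r_1, ..., r_114 be the row sums and z = Σ r_i the total number of 1s. Each pair of columns can share at most one row with both entries 1 (else a 2×2 all-ones block appears), so Σ_i C(r_i, 2) ≤ C(118, 2) = 6903. By convexity Σ_i C(r_i, 2) ≥ 114·C(z/114, 2) = z(z − 114)/(2·114), giving z² − 114z − 114·118·117 ≤ 0 and hence z ≤ (1/2)[114 + √(12996 + 4·1573884)] = (1/2)[114 + √6308532] ≈ (1/2)(114 + 2511.6791) = 1312.8396.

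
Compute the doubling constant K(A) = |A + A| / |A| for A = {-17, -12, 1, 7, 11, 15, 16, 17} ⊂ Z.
K = |A + A| / |A| = 32/8 = 4

Enumerate A + A = {a + b : a, b ∈ A}. With |A| = 8, there are |A|^2 = 64 ordered sum pairs; collecting distinct values, A + A = {-34, -29, -24, -16, -11, -10, -6, -5, -2, -1, 0, 2, 3, 4, 5, 8, 12, 14, 16, 17, 18, 22, 23, 24, 26, 27, 28, 30, 31, 32, 33, 34}, so |A + A| = 32. Thus K = 32/8 = 4. For comparison, the minimum possible |A + A| over all 8-element sets is 2·8 − 1 = 15 (so min K = 15/8), attained only by arithmetic progressions.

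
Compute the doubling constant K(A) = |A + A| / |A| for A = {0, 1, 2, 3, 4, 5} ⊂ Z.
K = |A + A| / |A| = 11/6

Enumerate A + A = {a + b : a, b ∈ A}. With |A| = 6, there are |A|^2 = 36 ordered sum pairs; collecting distinct values, A + A = {0, 1, 2, 3, 4, 5, 6, 7, 8, 9, 10}, so |A + A| = 11. Thus K = 11/6. Here |A + A| = 2|A| − 1 = 11, the minimum possible — so K = 11/6 is minimal, which holds iff A is an arithmetic progression.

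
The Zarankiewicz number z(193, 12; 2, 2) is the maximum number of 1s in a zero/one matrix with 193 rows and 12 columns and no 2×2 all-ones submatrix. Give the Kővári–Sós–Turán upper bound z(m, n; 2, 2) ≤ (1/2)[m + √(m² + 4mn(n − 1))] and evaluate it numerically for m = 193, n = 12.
z(193, 12; 2, 2) ≤ (1/2)[193 + √(193² + 4·193·12·11)] = (1/2)[193 + √139153] = 283.0161

Kővári–Sós–Turán: let r_1, ..., r_193 be the row sums and z = Σ r_i the total number of 1s. Each pair of columns can share at most one row with both entries 1 (else a 2×2 all-ones block appears), so Σ_i C(r_i, 2) ≤ C(12, 2) = 66. By convexity Σ_i C(r_i, 2) ≥ 193·C(z/193, 2) = z(z − 193)/(2·193), giving z² − 193z − 193·12·11 ≤ 0 and hence z ≤ (1/2)[193 + √(37249 + 4·25476)] = (1/2)[193 + √139153] ≈ (1/2)(193 + 373.0322) = 283.0161.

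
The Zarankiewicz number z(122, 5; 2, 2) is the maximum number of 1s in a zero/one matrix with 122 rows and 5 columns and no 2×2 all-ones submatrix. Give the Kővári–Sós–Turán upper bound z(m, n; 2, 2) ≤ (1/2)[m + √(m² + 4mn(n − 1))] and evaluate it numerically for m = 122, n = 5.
z(122, 5; 2, 2) ≤ (1/2)[122 + √(122² + 4·122·5·4)] = (1/2)[122 + √24644] = 139.492

Kővári–Sós–Turán: let r_1, ..., r_122 be the row sums and z = Σ r_i the total number of 1s. Each pair of columns can share at most one row with both entries 1 (else a 2×2 all-ones block appears), so Σ_i C(r_i, 2) ≤ C(5, 2) = 10. By convexity Σ_i C(r_i, 2) ≥ 122·C(z/122, 2) = z(z − 122)/(2·122), giving z² − 122z − 122·5·4 ≤ 0 and hence z ≤ (1/2)[122 + √(14884 + 4·2440)] = (1/2)[122 + √24644] ≈ (1/2)(122 + 156.9841) = 139.492.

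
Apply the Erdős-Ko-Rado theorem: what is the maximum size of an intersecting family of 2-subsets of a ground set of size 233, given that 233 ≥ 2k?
max |F| = C(232, 1) = 232

The Erdős-Ko-Rado theorem states: for n ≥ 2k, an intersecting family of k-subsets of an n-element set has size at most C(n − 1, k − 1), with equality for 'star' families {A ⊆ [n] : |A| = k, i ∈ A} (fix an element i). For n = 233, k = 2: C(232, 1) = 232.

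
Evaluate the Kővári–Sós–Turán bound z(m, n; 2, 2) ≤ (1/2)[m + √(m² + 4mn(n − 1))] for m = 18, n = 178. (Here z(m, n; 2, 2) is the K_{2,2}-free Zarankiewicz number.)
z(18, 178; 2, 2) ≤ (1/2)[18 + √(18² + 4·18·178·177)] = (1/2)[18 + √2268756] = 762.1195

Kővári–Sós–Turán: let r_1, ..., r_18 be the row sums and z = Σ r_i the total number of 1s. Each pair of columns can share at most one row with both entries 1 (else a 2×2 all-ones block appears), so Σ_i C(r_i, 2) ≤ C(178, 2) = 15753. By convexity Σ_i C(r_i, 2) ≥ 18·C(z/18, 2) = z(z − 18)/(2·18), giving z² − 18z − 18·178·177 ≤ 0 and hence z ≤ (1/2)[18 + √(324 + 4·567108)] = (1/2)[18 + √2268756] ≈ (1/2)(18 + 1506.239) = 762.1195.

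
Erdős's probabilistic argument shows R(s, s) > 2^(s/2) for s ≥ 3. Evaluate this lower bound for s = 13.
2^(13/2) = 90.5097; so R(13, 13) > 90.5097

Colour each edge of K_n uniformly at random with red/blue. The expected number of monochromatic K_13 is C(n, 13) · 2 · 2^(−C(13,2)). If C(n, 13) · 2^(1 − C(13,2)) < 1, then with positive probability no monochromatic K_13 exists, so R(13, 13) > n. The standard estimate C(n, 13) ≤ n^13/13! shows this inequality holds whenever n ≤ 2^(13/2) (since 13! · 2^(C(13,2) − 1) > 2^(13^2/2) ≥ n^13). Hence R(13, 13) > 2^(13/2) = 90.5097.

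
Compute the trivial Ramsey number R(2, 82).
R(2, 82) = 82

R(2, k) = k for all k ≥ 2: in a 2-colouring of K_k, either some edge is red (a red K_2) or all edges are blue (a blue K_k). And K_{81} coloured all-blue has no blue K_82, so R(2, 82) > 81. Hence R(2, 82) = 82.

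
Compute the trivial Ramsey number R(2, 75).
R(2, 75) = 75

R(2, k) = k for all k ≥ 2: in a 2-colouring of K_k, either some edge is red (a red K_2) or all edges are blue (a blue K_k). And K_{74} coloured all-blue has no blue K_75, so R(2, 75) > 74. Hence R(2, 75) = 75.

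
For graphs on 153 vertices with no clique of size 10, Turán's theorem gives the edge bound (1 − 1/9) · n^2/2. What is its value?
Turán density bound = (8/9) · 153^2/2 = 10404

Turán's theorem: ex(n, K_{r+1}) is achieved by the complete r-partite Turán graph T(n, r) with parts as balanced as possible, and is at most (1 − 1/r) · n^2/2. For r = 9, n = 153: the density bound is (8/9) · 23409/2 = 10404. Since 9 ∣ 153, the Turán graph T(153, 9) has parts of equal size 17, and its edge count e(T(153, 9)) = 10404 attains the density bound exactly.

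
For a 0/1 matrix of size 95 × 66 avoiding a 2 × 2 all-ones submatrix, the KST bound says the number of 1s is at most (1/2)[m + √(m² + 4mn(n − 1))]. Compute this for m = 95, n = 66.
z(95, 66; 2, 2) ≤ (1/2)[95 + √(95² + 4·95·66·65)] = (1/2)[95 + √1639225] = 687.6611

Kővári–Sós–Turán: let r_1, ..., r_95 be the row sums and z = Σ r_i the total number of 1s. Each pair of columns can share at most one row with both entries 1 (else a 2×2 all-ones block appears), so Σ_i C(r_i, 2) ≤ C(66, 2) = 2145. By convexity Σ_i C(r_i, 2) ≥ 95·C(z/95, 2) = z(z − 95)/(2·95), giving z² − 95z − 95·66·65 ≤ 0 and hence z ≤ (1/2)[95 + √(9025 + 4·407550)] = (1/2)[95 + √1639225] ≈ (1/2)(95 + 1280.3222) = 687.6611.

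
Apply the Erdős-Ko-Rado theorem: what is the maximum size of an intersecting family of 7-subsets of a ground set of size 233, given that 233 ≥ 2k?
max |F| = C(232, 6) = 202904412172

Erdős-Ko-Rado (1961): when n ≥ 2k, max |F| = C(n−1, k−1). The bound is attained by the star {A : i ∈ A} for any fixed i ∈ [n]. Here C(233−1, 7−1) = C(232, 6) = 202904412172.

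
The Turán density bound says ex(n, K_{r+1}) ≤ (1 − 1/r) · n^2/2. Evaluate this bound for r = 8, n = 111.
Turán density bound = (7/8) · 111^2/2 = 86247/16 ≈ 5390.4375

Turán's theorem: ex(n, K_{r+1}) is achieved by the complete r-partite Turán graph T(n, r) with parts as balanced as possible, and is at most (1 − 1/r) · n^2/2. For r = 8, n = 111: the density bound is (7/8) · 12321/2 = 86247/16 ≈ 5390.4375. The integer-valued extremum is e(T(111, 8)) = 5390, which is strictly less than the density bound 86247/16 since 8 ∤ 111 (the parts of T(111, 8) cannot all be equal).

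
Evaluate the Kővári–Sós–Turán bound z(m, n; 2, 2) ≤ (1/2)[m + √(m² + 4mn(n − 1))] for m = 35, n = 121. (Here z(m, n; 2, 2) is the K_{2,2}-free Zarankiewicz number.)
z(35, 121; 2, 2) ≤ (1/2)[35 + √(35² + 4·35·121·120)] = (1/2)[35 + √2034025] = 730.5962

Kővári–Sós–Turán: let r_1, ..., r_35 be the row sums and z = Σ r_i the total number of 1s. Each pair of columns can share at most one row with both entries 1 (else a 2×2 all-ones block appears), so Σ_i C(r_i, 2) ≤ C(121, 2) = 7260. By convexity Σ_i C(r_i, 2) ≥ 35·C(z/35, 2) = z(z − 35)/(2·35), giving z² − 35z − 35·121·120 ≤ 0 and hence z ≤ (1/2)[35 + √(1225 + 4·508200)] = (1/2)[35 + √2034025] ≈ (1/2)(35 + 1426.1925) = 730.5962.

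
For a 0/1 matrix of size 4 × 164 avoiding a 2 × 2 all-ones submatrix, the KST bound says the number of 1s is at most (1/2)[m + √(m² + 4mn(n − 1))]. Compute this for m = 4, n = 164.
z(4, 164; 2, 2) ≤ (1/2)[4 + √(4² + 4·4·164·163)] = (1/2)[4 + √427728] = 329.0046

Kővári–Sós–Turán: let r_1, ..., r_4 be the row sums and z = Σ r_i the total number of 1s. Each pair of columns can share at most one row with both entries 1 (else a 2×2 all-ones block appears), so Σ_i C(r_i, 2) ≤ C(164, 2) = 13366. By convexity Σ_i C(r_i, 2) ≥ 4·C(z/4, 2) = z(z − 4)/(2·4), giving z² − 4z − 4·164·163 ≤ 0 and hence z ≤ (1/2)[4 + √(16 + 4·106928)] = (1/2)[4 + √427728] ≈ (1/2)(4 + 654.0092) = 329.0046.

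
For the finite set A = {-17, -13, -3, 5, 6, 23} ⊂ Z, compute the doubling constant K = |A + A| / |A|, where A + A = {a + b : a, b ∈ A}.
K = |A + A| / |A| = 20/6 = 10/3

Enumerate A + A = {a + b : a, b ∈ A}. With |A| = 6, there are |A|^2 = 36 ordered sum pairs; collecting distinct values, A + A = {-34, -30, -26, -20, -16, -12, -11, -8, -7, -6, 2, 3, 6, 10, 11, 12, 20, 28, 29, 46}, so |A + A| = 20. Thus K = 20/6 = 10/3. For comparison, the minimum possible |A + A| over all 6-element sets is 2·6 − 1 = 11 (so min K = 11/6), attained only by arithmetic progressions.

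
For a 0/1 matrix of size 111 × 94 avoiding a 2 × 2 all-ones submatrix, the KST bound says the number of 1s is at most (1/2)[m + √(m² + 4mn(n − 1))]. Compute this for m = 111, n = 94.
z(111, 94; 2, 2) ≤ (1/2)[111 + √(111² + 4·111·94·93)] = (1/2)[111 + √3893769] = 1042.1318

Kővári–Sós–Turán: let r_1, ..., r_111 be the row sums and z = Σ r_i the total number of 1s. Each pair of columns can share at most one row with both entries 1 (else a 2×2 all-ones block appears), so Σ_i C(r_i, 2) ≤ C(94, 2) = 4371. By convexity Σ_i C(r_i, 2) ≥ 111·C(z/111, 2) = z(z − 111)/(2·111), giving z² − 111z − 111·94·93 ≤ 0 and hence z ≤ (1/2)[111 + √(12321 + 4·970362)] = (1/2)[111 + √3893769] ≈ (1/2)(111 + 1973.2635) = 1042.1318.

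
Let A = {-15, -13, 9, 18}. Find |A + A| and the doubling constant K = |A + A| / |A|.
K = |A + A| / |A| = 10/4 = 5/2

Enumerate A + A = {a + b : a, b ∈ A}. With |A| = 4, there are |A|^2 = 16 ordered sum pairs; collecting distinct values, A + A = {-30, -28, -26, -6, -4, 3, 5, 18, 27, 36}, so |A + A| = 10. Thus K = 10/4 = 5/2. For comparison, the minimum possible |A + A| over all 4-element sets is 2·4 − 1 = 7 (so min K = 7/4), attained only by arithmetic progressions.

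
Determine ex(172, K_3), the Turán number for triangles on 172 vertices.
ex(172, K_3) = ⌊172^2/4⌋ = 7396

Mantel (1907): a triangle-free graph on n vertices has at most ⌊n^2/4⌋ edges, with equality for the complete bipartite graph K_{⌊n/2⌋, ⌈n/2⌉}. For n = 172: ⌊172^2/4⌋ = ⌊29584/4⌋ = 7396. The extremal graph is K_{86, 86}, which has 86·86 = 7396 edges.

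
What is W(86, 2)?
W(86, 2) = 86 + 1 = 87

A 2-term AP is any pair of integers, so a monochromatic 2-AP exists iff some colour is used at least twice. With 86 colours, the colouring i ↦ i on {1, ..., 86} uses each colour once, avoiding any monochromatic pair, so W(86, 2) > 86. For {1, ..., 87}, pigeonhole forces two integers of the same colour, which form a monochromatic 2-AP. Hence W(86, 2) = 87.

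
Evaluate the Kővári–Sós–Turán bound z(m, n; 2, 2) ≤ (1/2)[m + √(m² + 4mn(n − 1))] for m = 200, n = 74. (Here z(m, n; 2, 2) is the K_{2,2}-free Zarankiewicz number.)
z(200, 74; 2, 2) ≤ (1/2)[200 + √(200² + 4·200·74·73)] = (1/2)[200 + √4361600] = 1144.2222

Kővári–Sós–Turán: let r_1, ..., r_200 be the row sums and z = Σ r_i the total number of 1s. Each pair of columns can share at most one row with both entries 1 (else a 2×2 all-ones block appears), so Σ_i C(r_i, 2) ≤ C(74, 2) = 2701. By convexity Σ_i C(r_i, 2) ≥ 200·C(z/200, 2) = z(z − 200)/(2·200), giving z² − 200z − 200·74·73 ≤ 0 and hence z ≤ (1/2)[200 + √(40000 + 4·1080400)] = (1/2)[200 + √4361600] ≈ (1/2)(200 + 2088.4444) = 1144.2222.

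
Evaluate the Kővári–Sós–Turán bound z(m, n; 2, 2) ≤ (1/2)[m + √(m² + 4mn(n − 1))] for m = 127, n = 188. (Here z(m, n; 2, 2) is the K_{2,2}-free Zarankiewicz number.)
z(127, 188; 2, 2) ≤ (1/2)[127 + √(127² + 4·127·188·187)] = (1/2)[127 + √17875377] = 2177.4641

Kővári–Sós–Turán: let r_1, ..., r_127 be the row sums and z = Σ r_i the total number of 1s. Each pair of columns can share at most one row with both entries 1 (else a 2×2 all-ones block appears), so Σ_i C(r_i, 2) ≤ C(188, 2) = 17578. By convexity Σ_i C(r_i, 2) ≥ 127·C(z/127, 2) = z(z − 127)/(2·127), giving z² − 127z − 127·188·187 ≤ 0 and hence z ≤ (1/2)[127 + √(16129 + 4·4464812)] = (1/2)[127 + √17875377] ≈ (1/2)(127 + 4227.9282) = 2177.4641.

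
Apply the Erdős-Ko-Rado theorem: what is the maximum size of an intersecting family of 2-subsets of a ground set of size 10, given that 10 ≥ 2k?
max |F| = C(9, 1) = 9

The Erdős-Ko-Rado theorem states: for n ≥ 2k, an intersecting family of k-subsets of an n-element set has size at most C(n − 1, k − 1), with equality for 'star' families {A ⊆ [n] : |A| = k, i ∈ A} (fix an element i). For n = 10, k = 2: C(9, 1) = 9.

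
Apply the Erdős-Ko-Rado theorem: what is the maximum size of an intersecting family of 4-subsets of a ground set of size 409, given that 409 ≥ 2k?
max |F| = C(408, 3) = 11236456

The Erdős-Ko-Rado theorem states: for n ≥ 2k, an intersecting family of k-subsets of an n-element set has size at most C(n − 1, k − 1), with equality for 'star' families {A ⊆ [n] : |A| = k, i ∈ A} (fix an element i). For n = 409, k = 4: C(408, 3) = 11236456.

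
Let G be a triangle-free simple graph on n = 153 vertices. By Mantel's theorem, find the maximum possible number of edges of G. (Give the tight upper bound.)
ex(153, K_3) = ⌊153^2/4⌋ = 5852

Mantel (1907): a triangle-free graph on n vertices has at most ⌊n^2/4⌋ edges, with equality for the complete bipartite graph K_{⌊n/2⌋, ⌈n/2⌉}. For n = 153: ⌊153^2/4⌋ = ⌊23409/4⌋ = 5852. The extremal graph is K_{76, 77}, which has 76·77 = 5852 edges.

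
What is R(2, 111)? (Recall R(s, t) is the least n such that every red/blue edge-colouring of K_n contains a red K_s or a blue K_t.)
R(2, 111) = 111

R(2, k) = k for all k ≥ 2: in a 2-colouring of K_k, either some edge is red (a red K_2) or all edges are blue (a blue K_k). And K_{110} coloured all-blue has no blue K_111, so R(2, 111) > 110. Hence R(2, 111) = 111.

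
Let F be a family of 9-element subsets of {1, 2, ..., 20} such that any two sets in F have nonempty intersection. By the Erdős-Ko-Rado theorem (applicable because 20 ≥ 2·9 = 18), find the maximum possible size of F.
max |F| = C(19, 8) = 75582

Erdős-Ko-Rado (1961): when n ≥ 2k, max |F| = C(n−1, k−1). The bound is attained by the star {A : i ∈ A} for any fixed i ∈ [n]. Here C(20−1, 9−1) = C(19, 8) = 75582.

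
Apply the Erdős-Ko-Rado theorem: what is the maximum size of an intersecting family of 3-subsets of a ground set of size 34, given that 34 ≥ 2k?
max |F| = C(33, 2) = 528

Erdős-Ko-Rado (1961): when n ≥ 2k, max |F| = C(n−1, k−1). The bound is attained by the star {A : i ∈ A} for any fixed i ∈ [n]. Here C(34−1, 3−1) = C(33, 2) = 528.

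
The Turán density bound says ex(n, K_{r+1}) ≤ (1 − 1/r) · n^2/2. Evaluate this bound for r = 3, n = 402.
Turán density bound = (2/3) · 402^2/2 = 53868

Turán's theorem: ex(n, K_{r+1}) is achieved by the complete r-partite Turán graph T(n, r) with parts as balanced as possible, and is at most (1 − 1/r) · n^2/2. For r = 3, n = 402: the density bound is (2/3) · 161604/2 = 53868. Since 3 ∣ 402, the Turán graph T(402, 3) has parts of equal size 134, and its edge count e(T(402, 3)) = 53868 attains the density bound exactly.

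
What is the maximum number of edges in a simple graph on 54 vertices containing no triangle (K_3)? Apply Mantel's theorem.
ex(54, K_3) = ⌊54^2/4⌋ = 729

Mantel (1907): a triangle-free graph on n vertices has at most ⌊n^2/4⌋ edges, with equality for the complete bipartite graph K_{⌊n/2⌋, ⌈n/2⌉}. For n = 54: ⌊54^2/4⌋ = ⌊2916/4⌋ = 729. The extremal graph is K_{27, 27}, which has 27·27 = 729 edges.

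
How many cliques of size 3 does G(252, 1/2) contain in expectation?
E[# K_3] = C(252, 3) · (1/2)^C(3, 2) = 2635500 / 2^3 = 658875/2 = 329437.5

For each 3-subset S of vertices (there are C(252, 3) = 2635500 such S), let X_S = 1 if S induces a K_3 (all C(3, 2) = 3 edges present). Then P(X_S = 1) = (1/2)^3 = 1/8. By linearity of expectation, E[# K_3] = C(252, 3) · (1/2)^3 = 2635500 / 8 = 658875/2 = 329437.5.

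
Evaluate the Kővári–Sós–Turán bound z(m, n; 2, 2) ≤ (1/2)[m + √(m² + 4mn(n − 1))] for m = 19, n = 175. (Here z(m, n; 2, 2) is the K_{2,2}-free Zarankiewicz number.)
z(19, 175; 2, 2) ≤ (1/2)[19 + √(19² + 4·19·175·174)] = (1/2)[19 + √2314561] = 770.1841

Kővári–Sós–Turán: let r_1, ..., r_19 be the row sums and z = Σ r_i the total number of 1s. Each pair of columns can share at most one row with both entries 1 (else a 2×2 all-ones block appears), so Σ_i C(r_i, 2) ≤ C(175, 2) = 15225. By convexity Σ_i C(r_i, 2) ≥ 19·C(z/19, 2) = z(z − 19)/(2·19), giving z² − 19z − 19·175·174 ≤ 0 and hence z ≤ (1/2)[19 + √(361 + 4·578550)] = (1/2)[19 + √2314561] ≈ (1/2)(19 + 1521.3681) = 770.1841.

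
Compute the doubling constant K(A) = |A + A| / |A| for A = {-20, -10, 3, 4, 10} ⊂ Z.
K = |A + A| / |A| = 15/5 = 3

Enumerate A + A = {a + b : a, b ∈ A}. With |A| = 5, there are |A|^2 = 25 ordered sum pairs; collecting distinct values, A + A = {-40, -30, -20, -17, -16, -10, -7, -6, 0, 6, 7, 8, 13, 14, 20}, so |A + A| = 15. Thus K = 15/5 = 3. For comparison, the minimum possible |A + A| over all 5-element sets is 2·5 − 1 = 9 (so min K = 9/5), attained only by arithmetic progressions.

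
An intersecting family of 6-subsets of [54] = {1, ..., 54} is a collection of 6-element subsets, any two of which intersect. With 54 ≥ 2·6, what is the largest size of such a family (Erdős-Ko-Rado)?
max |F| = C(53, 5) = 2869685

Erdős-Ko-Rado (1961): when n ≥ 2k, max |F| = C(n−1, k−1). The bound is attained by the star {A : i ∈ A} for any fixed i ∈ [n]. Here C(54−1, 6−1) = C(53, 5) = 2869685.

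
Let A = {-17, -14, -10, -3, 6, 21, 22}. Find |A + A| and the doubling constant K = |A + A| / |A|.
K = |A + A| / |A| = 26/7

Enumerate A + A = {a + b : a, b ∈ A}. With |A| = 7, there are |A|^2 = 49 ordered sum pairs; collecting distinct values, A + A = {-34, -31, -28, -27, -24, -20, -17, -13, -11, -8, -6, -4, 3, 4, 5, 7, 8, 11, 12, 18, 19, 27, 28, 42, 43, 44}, so |A + A| = 26. Thus K = 26/7. For comparison, the minimum possible |A + A| over all 7-element sets is 2·7 − 1 = 13 (so min K = 13/7), attained only by arithmetic progressions.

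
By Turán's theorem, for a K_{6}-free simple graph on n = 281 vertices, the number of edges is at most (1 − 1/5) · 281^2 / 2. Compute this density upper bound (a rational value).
Turán density bound = (4/5) · 281^2/2 = 157922/5 ≈ 31584.4

Turán's theorem: ex(n, K_{r+1}) is achieved by the complete r-partite Turán graph T(n, r) with parts as balanced as possible, and is at most (1 − 1/r) · n^2/2. For r = 5, n = 281: the density bound is (4/5) · 78961/2 = 157922/5 ≈ 31584.4. The integer-valued extremum is e(T(281, 5)) = 31584, which is strictly less than the density bound 157922/5 since 5 ∤ 281 (the parts of T(281, 5) cannot all be equal).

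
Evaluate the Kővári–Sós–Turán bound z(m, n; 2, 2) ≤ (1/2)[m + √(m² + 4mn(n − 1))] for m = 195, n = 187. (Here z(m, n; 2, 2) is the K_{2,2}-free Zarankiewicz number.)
z(195, 187; 2, 2) ≤ (1/2)[195 + √(195² + 4·195·187·186)] = (1/2)[195 + √27167985] = 2703.6459

Kővári–Sós–Turán: let r_1, ..., r_195 be the row sums and z = Σ r_i the total number of 1s. Each pair of columns can share at most one row with both entries 1 (else a 2×2 all-ones block appears), so Σ_i C(r_i, 2) ≤ C(187, 2) = 17391. By convexity Σ_i C(r_i, 2) ≥ 195·C(z/195, 2) = z(z − 195)/(2·195), giving z² − 195z − 195·187·186 ≤ 0 and hence z ≤ (1/2)[195 + √(38025 + 4·6782490)] = (1/2)[195 + √27167985] ≈ (1/2)(195 + 5212.2917) = 2703.6459.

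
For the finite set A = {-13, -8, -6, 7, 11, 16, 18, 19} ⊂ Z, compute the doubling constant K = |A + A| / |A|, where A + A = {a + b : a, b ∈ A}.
K = |A + A| / |A| = 33/8

Enumerate A + A = {a + b : a, b ∈ A}. With |A| = 8, there are |A|^2 = 64 ordered sum pairs; collecting distinct values, A + A = {-26, -21, -19, -16, -14, -12, -6, -2, -1, 1, 3, 5, 6, 8, 10, 11, 12, 13, 14, 18, 22, 23, 25, 26, 27, 29, 30, 32, 34, 35, 36, 37, 38}, so |A + A| = 33. Thus K = 33/8. For comparison, the minimum possible |A + A| over all 8-element sets is 2·8 − 1 = 15 (so min K = 15/8), attained only by arithmetic progressions.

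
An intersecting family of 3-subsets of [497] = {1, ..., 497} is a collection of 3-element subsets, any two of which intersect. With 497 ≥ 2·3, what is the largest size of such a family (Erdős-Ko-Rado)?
max |F| = C(496, 2) = 122760

The Erdős-Ko-Rado theorem states: for n ≥ 2k, an intersecting family of k-subsets of an n-element set has size at most C(n − 1, k − 1), with equality for 'star' families {A ⊆ [n] : |A| = k, i ∈ A} (fix an element i). For n = 497, k = 3: C(496, 2) = 122760.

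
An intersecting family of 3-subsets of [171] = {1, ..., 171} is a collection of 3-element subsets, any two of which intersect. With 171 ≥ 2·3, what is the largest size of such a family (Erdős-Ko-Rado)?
max |F| = C(170, 2) = 14365

Erdős-Ko-Rado (1961): when n ≥ 2k, max |F| = C(n−1, k−1). The bound is attained by the star {A : i ∈ A} for any fixed i ∈ [n]. Here C(171−1, 3−1) = C(170, 2) = 14365.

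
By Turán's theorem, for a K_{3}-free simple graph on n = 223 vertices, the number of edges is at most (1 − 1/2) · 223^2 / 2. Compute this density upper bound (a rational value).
Turán density bound = (1/2) · 223^2/2 = 49729/4 ≈ 12432.25

Turán's theorem: ex(n, K_{r+1}) is achieved by the complete r-partite Turán graph T(n, r) with parts as balanced as possible, and is at most (1 − 1/r) · n^2/2. For r = 2, n = 223: the density bound is (1/2) · 49729/2 = 49729/4 ≈ 12432.25. The integer-valued extremum is e(T(223, 2)) = 12432, which is strictly less than the density bound 49729/4 since 2 ∤ 223 (the parts of T(223, 2) cannot all be equal).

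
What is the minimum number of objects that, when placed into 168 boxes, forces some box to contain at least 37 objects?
n = (37 − 1)·168 + 1 = 6049

By the generalised pigeonhole principle, to guarantee some box contains ≥ r objects we need more than (r − 1) · k objects total. Threshold: n = (r − 1) · k + 1. With r = 37 and k = 168: n = 36 · 168 + 1 = 6048 + 1 = 6049. For n = 6048 = 36 · 168, we can put exactly 36 objects in every box, avoiding 37 in any single one — so 6049 is tight.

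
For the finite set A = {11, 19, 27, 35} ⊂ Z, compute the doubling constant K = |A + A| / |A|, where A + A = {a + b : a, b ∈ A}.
K = |A + A| / |A| = 7/4

Enumerate A + A = {a + b : a, b ∈ A}. With |A| = 4, there are |A|^2 = 16 ordered sum pairs; collecting distinct values, A + A = {22, 30, 38, 46, 54, 62, 70}, so |A + A| = 7. Thus K = 7/4. Here |A + A| = 2|A| − 1 = 7, the minimum possible — so K = 7/4 is minimal, which holds iff A is an arithmetic progression.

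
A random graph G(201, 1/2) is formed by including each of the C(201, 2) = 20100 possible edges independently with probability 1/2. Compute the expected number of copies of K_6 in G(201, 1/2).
E[# K_6] = C(201, 6) · (1/2)^C(6, 2) = 84944276340 / 2^15 = 21236069085/8192 ≈ 2592293.589478

For each 6-subset S of vertices (there are C(201, 6) = 84944276340 such S), let X_S = 1 if S induces a K_6 (all C(6, 2) = 15 edges present). Then P(X_S = 1) = (1/2)^15 = 1/32768. By linearity of expectation, E[# K_6] = C(201, 6) · (1/2)^15 = 84944276340 / 32768 = 21236069085/8192 ≈ 2592293.589478.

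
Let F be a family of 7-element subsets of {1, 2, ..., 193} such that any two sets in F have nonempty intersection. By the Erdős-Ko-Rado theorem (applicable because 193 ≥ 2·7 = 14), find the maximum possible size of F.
max |F| = C(192, 6) = 64300886496

The Erdős-Ko-Rado theorem states: for n ≥ 2k, an intersecting family of k-subsets of an n-element set has size at most C(n − 1, k − 1), with equality for 'star' families {A ⊆ [n] : |A| = k, i ∈ A} (fix an element i). For n = 193, k = 7: C(192, 6) = 64300886496.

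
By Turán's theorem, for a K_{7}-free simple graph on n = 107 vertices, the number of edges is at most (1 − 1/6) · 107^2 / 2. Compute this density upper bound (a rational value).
Turán density bound = (5/6) · 107^2/2 = 57245/12 ≈ 4770.4167

Turán's theorem: ex(n, K_{r+1}) is achieved by the complete r-partite Turán graph T(n, r) with parts as balanced as possible, and is at most (1 − 1/r) · n^2/2. For r = 6, n = 107: the density bound is (5/6) · 11449/2 = 57245/12 ≈ 4770.4167. The integer-valued extremum is e(T(107, 6)) = 4770, which is strictly less than the density bound 57245/12 since 6 ∤ 107 (the parts of T(107, 6) cannot all be equal).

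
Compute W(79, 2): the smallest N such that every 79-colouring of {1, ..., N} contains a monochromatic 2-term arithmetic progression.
W(79, 2) = 79 + 1 = 80

A 2-term AP is any pair of integers, so a monochromatic 2-AP exists iff some colour is used at least twice. With 79 colours, the colouring i ↦ i on {1, ..., 79} uses each colour once, avoiding any monochromatic pair, so W(79, 2) > 79. For {1, ..., 80}, pigeonhole forces two integers of the same colour, which form a monochromatic 2-AP. Hence W(79, 2) = 80.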